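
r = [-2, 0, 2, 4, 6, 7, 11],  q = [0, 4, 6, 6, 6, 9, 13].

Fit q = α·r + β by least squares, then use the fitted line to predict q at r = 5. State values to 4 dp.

q̂ = 7.1501

XᵀX·[α, β]ᵀ = Xᵀq reads: 230·α + 28·β = 278;  28·α + 7·β = 44.
(Σr·r = 230, Σr = 28, Σ1 = 7, Σr·q = 278, Σq = 44.)
Determinant 230·7 − 28² = 826.
α = (278·7 − 28·44)/826 = 51/59; β = (230·44 − 28·278)/826 = 1168/413.
At r = 5: q̂ = (51/59)·(5) + (1168/413)·(1) = 2953/413.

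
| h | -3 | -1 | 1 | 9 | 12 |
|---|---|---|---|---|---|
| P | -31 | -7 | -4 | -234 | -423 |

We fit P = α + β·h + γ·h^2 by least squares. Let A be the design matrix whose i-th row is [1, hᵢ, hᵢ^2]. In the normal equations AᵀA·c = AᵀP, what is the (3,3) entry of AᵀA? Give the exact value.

27380

Row 3 ↔ basis h^2, column 3 ↔ basis h^2, so (AᵀA)_{3,3} = Σᵢ (h^2)·(h^2) = (9)·(9) + (1)·(1) + (1)·(1) + (81)·(81) + (144)·(144) = 27380.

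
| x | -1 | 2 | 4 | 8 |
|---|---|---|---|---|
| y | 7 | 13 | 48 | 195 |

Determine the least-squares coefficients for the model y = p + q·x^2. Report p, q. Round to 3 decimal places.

p = 1.751, q = 3.012

With design matrix A, AᵀA = [[4, 85]; [85, 4369]] and Aᵀy = [263, 13307]ᵀ.
Δ = 4·4369 − 85² = 10251.
p = (263·4369 − 85·13307)/10251 = 352/201; q = (4·13307 − 85·263)/10251 = 10291/3417.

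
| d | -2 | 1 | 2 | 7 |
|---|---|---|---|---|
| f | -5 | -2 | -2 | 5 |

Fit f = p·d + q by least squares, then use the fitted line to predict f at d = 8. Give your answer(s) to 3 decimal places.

Normal-equation sums: Σd·d = 58, Σd = 8, Σ1 = 4.
Moment sums: Σd·f = 39, Σf = -4.
So MᵀM·[p, q]ᵀ = Mᵀf: [[58, 8]; [8, 4]]·[p, q]ᵀ = [39, -4]ᵀ.
det = 58·4 − 8² = 168.
p = (39·4 − 8·(-4))/168 = 47/42; q = (58·(-4) − 8·39)/168 = -68/21.
At d = 8: f̂ = (47/42)·(8) + (-68/21)·(1) = 40/7.

f̂ = 5.714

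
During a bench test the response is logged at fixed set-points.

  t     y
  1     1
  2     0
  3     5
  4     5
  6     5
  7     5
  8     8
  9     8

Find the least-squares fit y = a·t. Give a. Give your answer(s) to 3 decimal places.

a = 0.912

The normal system MᵀM·[a]ᵀ = Mᵀy is [[260]]·[a]ᵀ = [237]ᵀ.
Hence a = 237 / 260 ≈ 0.911538.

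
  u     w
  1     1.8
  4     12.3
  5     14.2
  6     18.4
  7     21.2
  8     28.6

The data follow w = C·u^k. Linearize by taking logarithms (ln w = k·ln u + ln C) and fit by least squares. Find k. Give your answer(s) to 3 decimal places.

k = 1.297

Let Y = ln w. Fitting Y = k·ln u + ln C by least squares:
XᵀX = [[15.8331, 8.8128]; [8.8128, 6]], rhs = [25.8835, 15.0704]ᵀ  (here Σln u = 8.8128, Σ(ln u)² = 15.8331, Σln w = 15.0704, Σln u·ln w = 25.8835).
Solving (det = 17.3327): k = 1.29745, ln C = 0.60603.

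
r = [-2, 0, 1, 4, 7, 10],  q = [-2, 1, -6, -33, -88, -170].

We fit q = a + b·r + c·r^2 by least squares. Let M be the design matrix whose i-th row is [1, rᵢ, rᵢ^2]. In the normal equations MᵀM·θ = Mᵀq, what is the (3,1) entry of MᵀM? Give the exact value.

Row 3 ↔ basis r^2, column 1 ↔ basis 1, so (MᵀM)_{3,1} = Σᵢ r^2 = (4)·(1) + (0)·(1) + (1)·(1) + (16)·(1) + (49)·(1) + (100)·(1) = 170.

170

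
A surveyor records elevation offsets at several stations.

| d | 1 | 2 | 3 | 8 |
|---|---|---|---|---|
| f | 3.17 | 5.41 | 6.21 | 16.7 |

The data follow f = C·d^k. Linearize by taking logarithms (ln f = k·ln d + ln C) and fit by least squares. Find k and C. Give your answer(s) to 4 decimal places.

Linearized form: ln f = k·ln d + ln C. From the 4 transformed points,
Σln d = 3.8712, Σ(ln d)² = 6.0115, Σln f = 7.4836, Σln d·ln f = 9.0309.
Equations: 6.0115·k + 3.8712·ln C = 9.0309;  3.8712·k + 4·ln C = 7.4836.
Slope k = (n·Σln d·ln f − Σln d·Σln f)/(n·Σ(ln d)² − (Σln d)²) = (4·9.0309 − 3.8712·7.4836)/9.0597 = 0.78958; ln C = (Σln f − k·Σln d)/n = 1.10673, so C = exp(1.10673) = 3.02446.

k = 0.7896, C = 3.0245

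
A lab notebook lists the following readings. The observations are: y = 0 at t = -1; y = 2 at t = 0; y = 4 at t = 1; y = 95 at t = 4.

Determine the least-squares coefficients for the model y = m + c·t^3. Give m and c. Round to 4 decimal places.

m = 1.9943, c = 1.4535

Sums needed: Σ1 = 4, Σt^3 = 64, Σt^3·t^3 = 4098.
For Aᵀy: Σy = 101, Σt^3·y = 6084.
Determinant 4·4098 − 64² = 12296.
m = (101·4098 − 64·6084)/12296 = 12261/6148; c = (4·6084 − 64·101)/12296 = 2234/1537.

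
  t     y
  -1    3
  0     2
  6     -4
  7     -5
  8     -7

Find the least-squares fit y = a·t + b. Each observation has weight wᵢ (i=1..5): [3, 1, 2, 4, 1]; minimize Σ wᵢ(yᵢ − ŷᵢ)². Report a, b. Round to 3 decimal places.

a = -1.026, b = 2.015

AᵀWA·[a, b]ᵀ = AᵀWy reads: 335·a + 45·b = -253;  45·a + 11·b = -24.
Eliminating b: 11·(row 1) − 45·(row 2) gives 1660·a = 11·(-253) − 45·(-24) = -1703, so a = -1703/1660.
Then b = ((-24) − 45·(-1703/1660))/11 = 669/332.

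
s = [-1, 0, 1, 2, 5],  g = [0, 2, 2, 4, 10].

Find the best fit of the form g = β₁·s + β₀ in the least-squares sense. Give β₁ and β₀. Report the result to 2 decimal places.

With design matrix M, MᵀM = [[31, 7]; [7, 5]] and Mᵀg = [60, 18]ᵀ.
det = 31·5 − 7² = 106.
β₁ = (60·5 − 7·18)/106 = 87/53; β₀ = (31·18 − 7·60)/106 = 69/53.

β₁ = 1.64, β₀ = 1.30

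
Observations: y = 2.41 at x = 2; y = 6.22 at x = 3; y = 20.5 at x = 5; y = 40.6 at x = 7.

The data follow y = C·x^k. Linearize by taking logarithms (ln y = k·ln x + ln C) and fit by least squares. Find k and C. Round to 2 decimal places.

k = 2.27, C = 0.51

Let Y = ln y. Fitting Y = k·ln x + ln C by least squares:
Over the data: Σln x = 5.3471, Σ(ln x)² = 8.0643, Σln y = 9.4316, Σln x·ln y = 14.6861.
Normal system: [[8.0643, 5.3471]; [5.3471, 4]]·[k, ln C]ᵀ = [14.6861, 9.4316]ᵀ.
Δ = 8.0643·4 − (5.3471)² = 3.6655; k = (14.6861·4 − 5.3471·9.4316)/3.6655 = 2.26784, ln C = (8.0643·9.4316 − 5.3471·14.6861)/3.6655 = -0.67370, so C = exp(-0.67370) = 0.50982.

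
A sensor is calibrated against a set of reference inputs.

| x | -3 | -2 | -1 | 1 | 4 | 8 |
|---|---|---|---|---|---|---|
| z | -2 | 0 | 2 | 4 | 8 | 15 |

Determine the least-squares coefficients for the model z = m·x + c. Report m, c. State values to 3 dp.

m = 1.480, c = 2.774

Normal-equation sums: Σx·x = 95, Σx = 7, Σ1 = 6.
For Aᵀz: Σx·z = 160, Σz = 27.
Eliminating c: 6·(row 1) − 7·(row 2) gives 521·m = 6·160 − 7·27 = 771, so m = 771/521.
Then c = (27 − 7·(771/521))/6 = 1445/521.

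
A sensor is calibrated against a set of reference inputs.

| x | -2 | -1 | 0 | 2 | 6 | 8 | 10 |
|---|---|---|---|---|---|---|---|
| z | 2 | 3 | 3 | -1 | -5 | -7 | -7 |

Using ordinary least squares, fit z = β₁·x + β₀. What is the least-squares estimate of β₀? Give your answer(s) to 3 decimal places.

Sums needed: Σx·x = 209, Σx = 23, Σ1 = 7.
Right-hand side: Σx·z = -165, Σz = -12.
det = 209·7 − 23² = 934.
β₁ = ((-165)·7 − 23·(-12))/934 = -879/934; β₀ = (209·(-12) − 23·(-165))/934 = 1287/934.

β₀ = 1.378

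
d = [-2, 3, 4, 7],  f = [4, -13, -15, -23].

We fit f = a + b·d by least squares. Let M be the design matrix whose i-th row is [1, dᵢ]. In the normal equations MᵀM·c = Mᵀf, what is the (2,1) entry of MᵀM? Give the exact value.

Row 2 ↔ basis d, column 1 ↔ basis 1, so (MᵀM)_{2,1} = Σᵢ d = (-2)·(1) + (3)·(1) + (4)·(1) + (7)·(1) = 12.

12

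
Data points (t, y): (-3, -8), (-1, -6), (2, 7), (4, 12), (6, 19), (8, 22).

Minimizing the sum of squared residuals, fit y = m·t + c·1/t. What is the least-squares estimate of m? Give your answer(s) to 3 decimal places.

Normal-equation sums: Σt·t = 130, Σt·1/t = 6, Σ1/t·1/t = 845/576.
For Xᵀy: Σt·y = 382, Σ1/t·y = 253/12.
XᵀX·[m, c]ᵀ = Xᵀy becomes [[130, 6]; [6, 845/576]]·[m, c]ᵀ = [382, 253/12]ᵀ.
Eliminating c: (845/576)·(row 1) − 6·(row 2) gives (44557/288)·m = (845/576)·382 − 6·(253/12) = 124963/288, so m = 124963/44557.
Then c = ((253/12) − 6·(124963/44557))/(845/576) = 129264/44557.

m = 2.805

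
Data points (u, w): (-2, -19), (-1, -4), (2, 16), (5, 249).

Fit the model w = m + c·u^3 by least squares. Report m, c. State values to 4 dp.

m = -1.7264, c = 2.0073

The normal equations are: 4·m + 124·c = 242;  124·m + 15754·c = 31409.
(Σ1 = 4, Σu^3 = 124, Σu^3·u^3 = 15754, Σw = 242, Σu^3·w = 31409.)
Determinant 4·15754 − 124² = 47640.
m = (242·15754 − 124·31409)/47640 = -3427/1985; c = (4·31409 − 124·242)/47640 = 7969/3970.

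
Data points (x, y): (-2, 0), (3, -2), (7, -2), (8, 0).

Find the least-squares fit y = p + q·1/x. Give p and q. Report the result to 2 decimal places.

The normal system MᵀM·[p, q]ᵀ = Mᵀy is [[4, 17/168]; [17/168, 11209/28224]]·[p, q]ᵀ = [-4, -20/21]ᵀ.
Determinant 4·(11209/28224) − (17/168)² = 14849/9408.
p = ((-4)·(11209/28224) − (17/168)·(-20/21))/(14849/9408) = -42116/44547; q = (4·(-20/21) − (17/168)·(-4))/(14849/9408) = -32032/14849.

p = -0.95, q = -2.16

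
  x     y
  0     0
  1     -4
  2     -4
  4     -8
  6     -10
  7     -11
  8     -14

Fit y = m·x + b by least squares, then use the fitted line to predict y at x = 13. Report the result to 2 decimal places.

ŷ = -21.10

Entries of MᵀM: Σx·x = 170, Σx = 28, Σ1 = 7.
Moment sums: Σx·y = -293, Σy = -51.
Eliminating b: 7·(row 1) − 28·(row 2) gives 406·m = 7·(-293) − 28·(-51) = -623, so m = -89/58.
Then b = ((-51) − 28·(-89/58))/7 = -233/203.
At x = 13: ŷ = (-89/58)·(13) + (-233/203)·(1) = -8565/406.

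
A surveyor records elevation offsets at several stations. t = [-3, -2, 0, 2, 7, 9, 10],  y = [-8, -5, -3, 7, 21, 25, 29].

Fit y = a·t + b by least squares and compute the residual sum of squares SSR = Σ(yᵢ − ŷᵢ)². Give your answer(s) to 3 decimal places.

Sums needed: Σt·t = 247, Σt = 23, Σ1 = 7.
And Σt·y = 710, Σy = 66.
XᵀX·[a, b]ᵀ = Xᵀy becomes [[247, 23]; [23, 7]]·[a, b]ᵀ = [710, 66]ᵀ.
Eliminating b: 7·(row 1) − 23·(row 2) gives 1200·a = 7·710 − 23·66 = 3452, so a = 863/300.
Then b = (66 − 23·(863/300))/7 = -7/300.
Residuals: 49/75, 233/300, -893/300, 127/100, 133/150, -13/15, 77/300; SSR = 983/75.

SSR = 13.107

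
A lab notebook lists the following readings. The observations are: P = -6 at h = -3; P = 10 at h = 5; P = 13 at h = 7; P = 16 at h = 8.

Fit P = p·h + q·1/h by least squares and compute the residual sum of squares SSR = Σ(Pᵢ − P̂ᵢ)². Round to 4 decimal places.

Setting ∂/∂p … = 0 gives: 147·p + 4·q = 287;  4·p + (132049/705600)·q = 55/7.
(Σh·h = 147, Σh·1/h = 4, Σ1/h·1/h = 132049/705600, Σh·P = 287, Σ1/h·P = 55/7.)
det = 147·(132049/705600) − 4² = 55249/4800.
p = (287·(132049/705600) − 4·(55/7))/(55249/4800) = 2246009/1160229; q = (147·(55/7) − 4·287)/(55249/4800) = 33600/55249.
Residuals: 3951/386743, 231125/1160229, -105698/165747, 507392/1160229; SSR = 105698/165747.

SSR = 0.6377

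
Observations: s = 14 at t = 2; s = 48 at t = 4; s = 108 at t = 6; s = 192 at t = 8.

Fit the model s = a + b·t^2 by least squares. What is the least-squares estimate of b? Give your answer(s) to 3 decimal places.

Forming MᵀM = [[4, 120]; [120, 5664]] and Mᵀs = [362, 17000]ᵀ gives MᵀM·[a, b]ᵀ = Mᵀs.
Determinant 4·5664 − 120² = 8256.
a = (362·5664 − 120·17000)/8256 = 54/43; b = (4·17000 − 120·362)/8256 = 1535/516.

b = 2.975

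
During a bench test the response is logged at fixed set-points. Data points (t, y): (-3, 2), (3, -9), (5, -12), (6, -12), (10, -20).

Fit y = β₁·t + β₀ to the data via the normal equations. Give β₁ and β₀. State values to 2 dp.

β₁ = -1.66, β₀ = -3.22

The normal equations are: 179·β₁ + 21·β₀ = -365;  21·β₁ + 5·β₀ = -51.
(Σt·t = 179, Σt = 21, Σ1 = 5, Σt·y = -365, Σy = -51.)
Δ = 179·5 − 21² = 454.
β₁ = ((-365)·5 − 21·(-51))/454 = -377/227; β₀ = (179·(-51) − 21·(-365))/454 = -732/227.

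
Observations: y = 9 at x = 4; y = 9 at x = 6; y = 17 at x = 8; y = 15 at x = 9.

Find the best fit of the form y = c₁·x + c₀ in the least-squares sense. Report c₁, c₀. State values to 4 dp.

c₁ = 1.5932, c₀ = 1.7458

Entries of AᵀA: Σx·x = 197, Σx = 27, Σ1 = 4.
Right-hand side: Σx·y = 361, Σy = 50.
Determinant 197·4 − 27² = 59.
c₁ = (361·4 − 27·50)/59 = 94/59; c₀ = (197·50 − 27·361)/59 = 103/59.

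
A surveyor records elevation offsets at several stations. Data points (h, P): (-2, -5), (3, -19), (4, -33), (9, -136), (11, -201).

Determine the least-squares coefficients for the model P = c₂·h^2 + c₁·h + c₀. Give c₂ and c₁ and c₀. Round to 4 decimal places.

Normal-equation sums: Σh^2·h^2 = 21555, Σh^2·h = 2143, Σh^2 = 231, Σh·h = 231, Σh = 25, Σ1 = 5.
And Σh^2·P = -36056, Σh·P = -3614, ΣP = -394.
So MᵀM·[c₂, c₁, c₀]ᵀ = MᵀP: [[21555, 2143, 231]; [2143, 231, 25]; [231, 25, 5]]·[c₂, c₁, c₀]ᵀ = [-36056, -3614, -394]ᵀ.
Solving the 3×3 system (Gaussian elimination) gives c₂ = -335209/221791, c₁ = -315452/221791, c₀ = -413215/221791.

c₂ = -1.5114, c₁ = -1.4223, c₀ = -1.8631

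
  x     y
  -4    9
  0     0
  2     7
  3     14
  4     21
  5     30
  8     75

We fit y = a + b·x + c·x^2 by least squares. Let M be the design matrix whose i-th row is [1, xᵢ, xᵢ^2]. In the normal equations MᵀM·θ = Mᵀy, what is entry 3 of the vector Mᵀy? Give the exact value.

6184

Entry 3 ↔ basis x^2, so (Mᵀy)_{3} = Σᵢ (x^2)·yᵢ = (16)·(9) + (0)·(0) + (4)·(7) + (9)·(14) + (16)·(21) + (25)·(30) + (64)·(75) = 6184.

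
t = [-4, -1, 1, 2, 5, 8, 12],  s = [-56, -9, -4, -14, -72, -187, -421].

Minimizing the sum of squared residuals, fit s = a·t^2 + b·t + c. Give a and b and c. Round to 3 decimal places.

Setting ∂/∂a … = 0 gives: 25731·a + 2309·b + 255·c = -75357;  2309·a + 255·b + 23·c = -6707;  255·a + 23·b + 7·c = -763.
(Σt^2·t^2 = 25731, Σt^2·t = 2309, Σt^2 = 255, Σt·t = 255, Σt = 23, Σ1 = 7, Σt^2·s = -75357, Σt·s = -6707, Σs = -763.)
Solving the 3×3 system (Gaussian elimination) gives a = -4121568/1375241, b = 1601769/1375241, c = -5021390/1375241.

a = -2.997, b = 1.165, c = -3.651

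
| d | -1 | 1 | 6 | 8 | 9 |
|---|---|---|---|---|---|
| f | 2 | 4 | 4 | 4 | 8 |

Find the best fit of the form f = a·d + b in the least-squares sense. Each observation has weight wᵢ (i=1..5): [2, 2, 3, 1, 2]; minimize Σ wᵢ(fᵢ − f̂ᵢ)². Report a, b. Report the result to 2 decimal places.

a = 0.40, b = 2.62

With design matrix M, MᵀWM = [[338, 44]; [44, 10]] and MᵀWf = [252, 44]ᵀ.
Eliminating b: 10·(row 1) − 44·(row 2) gives 1444·a = 10·252 − 44·44 = 584, so a = 146/361.
Then b = (44 − 44·(146/361))/10 = 946/361.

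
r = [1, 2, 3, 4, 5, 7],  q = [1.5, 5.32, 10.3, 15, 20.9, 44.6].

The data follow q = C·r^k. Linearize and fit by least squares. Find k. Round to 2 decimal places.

Let Y = ln q. Fitting Y = k·ln r + ln C by least squares:
Σln r = 6.7334, Σ(ln r)² = 9.9861, Σln q = 13.9546, Σln r·ln q = 19.7572.
Equations: 9.9861·k + 6.7334·ln C = 19.7572;  6.7334·k + 6·ln C = 13.9546.
Slope k = (n·Σln r·ln q − Σln r·Σln q)/(n·Σ(ln r)² − (Σln r)²) = (6·19.7572 − 6.7334·13.9546)/14.5777 = 1.68621; ln C = (Σln q − k·Σln r)/n = 0.43345.

k = 1.69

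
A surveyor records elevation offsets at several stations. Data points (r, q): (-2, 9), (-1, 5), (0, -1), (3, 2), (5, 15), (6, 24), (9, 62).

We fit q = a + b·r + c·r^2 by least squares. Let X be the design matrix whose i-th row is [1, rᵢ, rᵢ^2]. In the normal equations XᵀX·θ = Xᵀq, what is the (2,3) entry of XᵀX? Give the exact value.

Row 2 ↔ basis r, column 3 ↔ basis r^2, so (XᵀX)_{2,3} = Σᵢ (r)·(r^2) = (-2)·(4) + (-1)·(1) + (0)·(0) + (3)·(9) + (5)·(25) + (6)·(36) + (9)·(81) = 1088.

1088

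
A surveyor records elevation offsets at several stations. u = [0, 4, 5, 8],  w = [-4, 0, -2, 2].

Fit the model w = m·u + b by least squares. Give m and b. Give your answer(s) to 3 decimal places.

Forming AᵀA = [[105, 17]; [17, 4]] and Aᵀw = [6, -4]ᵀ gives AᵀA·[m, b]ᵀ = Aᵀw.
Determinant 105·4 − 17² = 131.
m = (6·4 − 17·(-4))/131 = 92/131; b = (105·(-4) − 17·6)/131 = -522/131.

m = 0.702, b = -3.985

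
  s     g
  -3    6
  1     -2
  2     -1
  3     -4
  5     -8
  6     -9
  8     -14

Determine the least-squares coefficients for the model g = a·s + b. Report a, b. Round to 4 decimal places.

a = -1.7681, b = 0.9855

The normal system MᵀM·[a, b]ᵀ = Mᵀg is [[148, 22]; [22, 7]]·[a, b]ᵀ = [-240, -32]ᵀ.
Δ = 148·7 − 22² = 552.
a = ((-240)·7 − 22·(-32))/552 = -122/69; b = (148·(-32) − 22·(-240))/552 = 68/69.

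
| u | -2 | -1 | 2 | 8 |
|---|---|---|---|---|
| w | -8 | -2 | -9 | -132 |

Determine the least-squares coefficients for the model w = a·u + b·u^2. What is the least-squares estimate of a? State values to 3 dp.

Normal-equation sums: Σu·u = 73, Σu·u^2 = 511, Σu^2·u^2 = 4129.
Right-hand side: Σu·w = -1056, Σu^2·w = -8518.
MᵀM·[a, b]ᵀ = Mᵀw becomes [[73, 511]; [511, 4129]]·[a, b]ᵀ = [-1056, -8518]ᵀ.
Eliminating b: 4129·(row 1) − 511·(row 2) gives 40296·a = 4129·(-1056) − 511·(-8518) = -7526, so a = -3763/20148.
Then b = ((-8518) − 511·(-3763/20148))/4129 = -563/276.

a = -0.187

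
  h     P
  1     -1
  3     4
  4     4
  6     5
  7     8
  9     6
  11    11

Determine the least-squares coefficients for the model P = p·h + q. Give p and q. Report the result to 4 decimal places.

p = 0.9784, q = -0.4451

From the data, Σh·h = 313, Σh = 41, Σ1 = 7.
Moment sums: Σh·P = 288, ΣP = 37.
XᵀX·[p, q]ᵀ = XᵀP becomes [[313, 41]; [41, 7]]·[p, q]ᵀ = [288, 37]ᵀ.
Determinant 313·7 − 41² = 510.
p = (288·7 − 41·37)/510 = 499/510; q = (313·37 − 41·288)/510 = -227/510.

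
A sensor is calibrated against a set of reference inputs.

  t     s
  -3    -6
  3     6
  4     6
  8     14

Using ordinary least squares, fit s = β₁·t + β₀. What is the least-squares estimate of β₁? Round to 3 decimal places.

β₁ = 1.806

Normal-equation sums: Σt·t = 98, Σt = 12, Σ1 = 4.
Moment sums: Σt·s = 172, Σs = 20.
XᵀX·[β₁, β₀]ᵀ = Xᵀs becomes [[98, 12]; [12, 4]]·[β₁, β₀]ᵀ = [172, 20]ᵀ.
Eliminating β₀: 4·(row 1) − 12·(row 2) gives 248·β₁ = 4·172 − 12·20 = 448, so β₁ = 56/31.
Then β₀ = (20 − 12·(56/31))/4 = -13/31.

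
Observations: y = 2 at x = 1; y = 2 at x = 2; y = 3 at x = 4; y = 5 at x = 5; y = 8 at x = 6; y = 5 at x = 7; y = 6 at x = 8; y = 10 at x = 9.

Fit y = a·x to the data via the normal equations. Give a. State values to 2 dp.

Normal-equation sums: Σx·x = 276.
Moment sums: Σx·y = 264.
a = 264/276 = 0.956522.

a = 0.96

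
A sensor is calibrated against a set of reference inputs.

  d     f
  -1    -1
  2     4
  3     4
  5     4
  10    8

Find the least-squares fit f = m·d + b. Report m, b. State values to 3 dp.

Compute the Gram sums: Σd·d = 139, Σd = 19, Σ1 = 5.
For Aᵀf: Σd·f = 121, Σf = 19.
So AᵀA·[m, b]ᵀ = Aᵀf: [[139, 19]; [19, 5]]·[m, b]ᵀ = [121, 19]ᵀ.
Eliminating b: 5·(row 1) − 19·(row 2) gives 334·m = 5·121 − 19·19 = 244, so m = 122/167.
Then b = (19 − 19·(122/167))/5 = 171/167.

m = 0.731, b = 1.024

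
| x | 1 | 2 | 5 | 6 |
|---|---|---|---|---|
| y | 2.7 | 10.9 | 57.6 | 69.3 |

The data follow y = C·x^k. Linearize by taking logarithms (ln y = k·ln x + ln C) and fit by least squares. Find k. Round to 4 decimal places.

k = 1.8298

Taking logs, ln y = k·ln x + ln C, so regress ln y on ln x.
Sums: Σln x = 4.0943, Σ(ln x)² = 6.2811, Σln y = 11.6740, Σln x·ln y = 15.7739.
Normal system: [[6.2811, 4.0943]; [4.0943, 4]]·[k, ln C]ᵀ = [15.7739, 11.6740]ᵀ.
Slope k = (n·Σln x·ln y − Σln x·Σln y)/(n·Σ(ln x)² − (Σln x)²) = (4·15.7739 − 4.0943·11.6740)/8.3609 = 1.82975; ln C = (Σln y − k·Σln x)/n = 1.04559.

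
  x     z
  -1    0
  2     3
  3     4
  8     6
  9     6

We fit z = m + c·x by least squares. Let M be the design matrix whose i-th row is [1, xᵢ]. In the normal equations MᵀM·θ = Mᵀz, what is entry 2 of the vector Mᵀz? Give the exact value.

Entry 2 ↔ basis x, so (Mᵀz)_{2} = Σᵢ (x)·zᵢ = (-1)·(0) + (2)·(3) + (3)·(4) + (8)·(6) + (9)·(6) = 120.

120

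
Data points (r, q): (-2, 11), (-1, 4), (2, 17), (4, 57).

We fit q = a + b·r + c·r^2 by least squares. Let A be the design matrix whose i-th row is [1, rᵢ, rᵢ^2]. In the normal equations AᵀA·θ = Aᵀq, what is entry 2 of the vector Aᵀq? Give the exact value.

236

Entry 2 ↔ basis r, so (Aᵀq)_{2} = Σᵢ (r)·qᵢ = (-2)·(11) + (-1)·(4) + (2)·(17) + (4)·(57) = 236.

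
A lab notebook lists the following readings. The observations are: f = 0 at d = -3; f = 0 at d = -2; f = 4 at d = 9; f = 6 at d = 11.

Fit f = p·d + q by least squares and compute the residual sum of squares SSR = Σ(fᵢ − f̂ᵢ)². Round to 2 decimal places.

From the data, Σd·d = 215, Σd = 15, Σ1 = 4.
Moment sums: Σd·f = 102, Σf = 10.
det = 215·4 − 15² = 635.
p = (102·4 − 15·10)/635 = 258/635; q = (215·10 − 15·102)/635 = 124/127.
Residuals: 154/635, -104/635, -402/635, 352/635; SSR = 504/635.

SSR = 0.79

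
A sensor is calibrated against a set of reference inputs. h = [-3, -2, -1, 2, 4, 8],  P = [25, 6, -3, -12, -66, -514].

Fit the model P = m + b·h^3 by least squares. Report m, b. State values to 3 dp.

Sums needed: Σ1 = 6, Σh^3 = 548, Σh^3·h^3 = 267098.
And ΣP = -564, Σh^3·P = -268208.
Δ = 6·267098 − 548² = 1302284.
m = ((-564)·267098 − 548·(-268208))/1302284 = -916322/325571; b = (6·(-268208) − 548·(-564))/1302284 = -325044/325571.

m = -2.815, b = -0.998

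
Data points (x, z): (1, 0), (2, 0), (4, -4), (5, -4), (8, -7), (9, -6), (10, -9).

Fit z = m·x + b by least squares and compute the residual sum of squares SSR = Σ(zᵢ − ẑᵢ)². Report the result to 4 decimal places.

MᵀM·[m, b]ᵀ = Mᵀz reads: 291·m + 39·b = -236;  39·m + 7·b = -30.
Eliminating b: 7·(row 1) − 39·(row 2) gives 516·m = 7·(-236) − 39·(-30) = -482, so m = -241/258.
Then b = ((-30) − 39·(-241/258))/7 = 79/86.
Residuals: 2/129, 245/258, -305/258, -32/129, -115/258, 64/43, -149/258; SSR = 659/129.

SSR = 5.1085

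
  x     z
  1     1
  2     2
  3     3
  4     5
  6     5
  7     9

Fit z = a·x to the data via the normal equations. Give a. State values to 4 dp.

a = 1.1043

Forming MᵀM = [[115]] and Mᵀz = [127]ᵀ gives MᵀM·[a]ᵀ = Mᵀz.
a = 127/115 = 1.10435.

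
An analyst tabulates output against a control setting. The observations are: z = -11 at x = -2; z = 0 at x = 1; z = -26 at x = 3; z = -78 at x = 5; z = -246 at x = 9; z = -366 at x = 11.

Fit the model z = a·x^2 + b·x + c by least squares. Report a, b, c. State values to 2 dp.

Normal-equation sums: Σx^2·x^2 = 21925, Σx^2·x = 2205, Σx^2 = 241, Σx·x = 241, Σx = 27, Σ1 = 6.
For Aᵀz: Σx^2·z = -66440, Σx·z = -6686, Σz = -727.
Normal equations: [[21925, 2205, 241]; [2205, 241, 27]; [241, 27, 6]]·[a, b, c]ᵀ = [-66440, -6686, -727]ᵀ.
Inverting the 3×3 Gram matrix, [a, b, c]ᵀ = [-468070/155803, -62903/155803, 205745/155803]ᵀ.

a = -3.00, b = -0.40, c = 1.32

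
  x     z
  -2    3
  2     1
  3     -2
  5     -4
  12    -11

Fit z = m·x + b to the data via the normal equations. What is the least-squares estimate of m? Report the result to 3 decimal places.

With design matrix M, MᵀM = [[186, 20]; [20, 5]] and Mᵀz = [-162, -13]ᵀ.
det = 186·5 − 20² = 530.
m = ((-162)·5 − 20·(-13))/530 = -55/53; b = (186·(-13) − 20·(-162))/530 = 411/265.

m = -1.038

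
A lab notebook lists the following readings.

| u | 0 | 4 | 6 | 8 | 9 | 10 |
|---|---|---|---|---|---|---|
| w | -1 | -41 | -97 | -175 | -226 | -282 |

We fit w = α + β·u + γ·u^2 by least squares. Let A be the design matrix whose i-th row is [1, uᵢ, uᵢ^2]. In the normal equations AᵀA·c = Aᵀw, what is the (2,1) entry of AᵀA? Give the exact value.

Row 2 ↔ basis u, column 1 ↔ basis 1, so (AᵀA)_{2,1} = Σᵢ u = (0)·(1) + (4)·(1) + (6)·(1) + (8)·(1) + (9)·(1) + (10)·(1) = 37.

37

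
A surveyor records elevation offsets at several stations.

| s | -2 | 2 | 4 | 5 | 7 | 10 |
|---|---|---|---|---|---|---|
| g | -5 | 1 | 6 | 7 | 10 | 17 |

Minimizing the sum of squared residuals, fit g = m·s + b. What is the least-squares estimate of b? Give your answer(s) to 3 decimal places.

Sums needed: Σs·s = 198, Σs = 26, Σ1 = 6.
And Σs·g = 311, Σg = 36.
det = 198·6 − 26² = 512.
m = (311·6 − 26·36)/512 = 465/256; b = (198·36 − 26·311)/512 = -479/256.

b = -1.871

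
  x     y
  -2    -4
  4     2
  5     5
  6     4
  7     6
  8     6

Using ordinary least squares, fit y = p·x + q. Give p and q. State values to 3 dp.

Compute the Gram sums: Σx·x = 194, Σx = 28, Σ1 = 6.
For Mᵀy: Σx·y = 155, Σy = 19.
Normal equations: [[194, 28]; [28, 6]]·[p, q]ᵀ = [155, 19]ᵀ.
det = 194·6 − 28² = 380.
p = (155·6 − 28·19)/380 = 199/190; q = (194·19 − 28·155)/380 = -327/190.

p = 1.047, q = -1.721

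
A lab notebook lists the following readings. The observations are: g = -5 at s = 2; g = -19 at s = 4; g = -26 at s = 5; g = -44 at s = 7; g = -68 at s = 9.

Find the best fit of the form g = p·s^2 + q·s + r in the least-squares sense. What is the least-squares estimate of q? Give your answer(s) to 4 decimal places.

q = -3.3743

Setting ∂/∂p … = 0 gives: 9859·p + 1269·q + 175·r = -8638;  1269·p + 175·q + 27·r = -1136;  175·p + 27·q + 5·r = -162.
Inverting the 3×3 Gram matrix, [p, q, r]ᵀ = [-2546/5071, -17111/5071, 17209/5071]ᵀ.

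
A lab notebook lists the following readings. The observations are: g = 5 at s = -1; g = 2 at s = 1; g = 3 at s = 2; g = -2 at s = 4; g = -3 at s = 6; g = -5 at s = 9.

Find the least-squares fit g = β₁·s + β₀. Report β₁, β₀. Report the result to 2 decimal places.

From the data, Σs·s = 139, Σs = 21, Σ1 = 6.
Moment sums: Σs·g = -68, Σg = 0.
Eliminating β₀: 6·(row 1) − 21·(row 2) gives 393·β₁ = 6·(-68) − 21·0 = -408, so β₁ = -136/131.
Then β₀ = (0 − 21·(-136/131))/6 = 476/131.

β₁ = -1.04, β₀ = 3.63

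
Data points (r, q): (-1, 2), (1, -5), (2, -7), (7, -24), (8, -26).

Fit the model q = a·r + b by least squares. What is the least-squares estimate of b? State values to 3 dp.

The normal system XᵀX·[a, b]ᵀ = Xᵀq is [[119, 17]; [17, 5]]·[a, b]ᵀ = [-397, -60]ᵀ.
Δ = 119·5 − 17² = 306.
a = ((-397)·5 − 17·(-60))/306 = -965/306; b = (119·(-60) − 17·(-397))/306 = -23/18.

b = -1.278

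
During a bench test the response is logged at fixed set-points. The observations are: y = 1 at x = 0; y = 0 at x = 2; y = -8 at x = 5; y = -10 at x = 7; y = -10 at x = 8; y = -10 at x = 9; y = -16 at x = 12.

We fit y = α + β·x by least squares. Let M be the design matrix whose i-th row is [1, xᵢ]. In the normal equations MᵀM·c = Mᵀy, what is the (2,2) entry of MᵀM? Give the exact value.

367

Row 2 ↔ basis x, column 2 ↔ basis x, so (MᵀM)_{2,2} = Σᵢ (x)·(x) = (0)·(0) + (2)·(2) + (5)·(5) + (7)·(7) + (8)·(8) + (9)·(9) + (12)·(12) = 367.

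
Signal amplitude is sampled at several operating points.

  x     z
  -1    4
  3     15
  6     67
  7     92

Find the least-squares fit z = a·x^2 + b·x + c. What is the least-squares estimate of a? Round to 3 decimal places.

The normal equations are: 3779·a + 585·b + 95·c = 7059;  585·a + 95·b + 15·c = 1087;  95·a + 15·b + 4·c = 178.
Inverting the 3×3 Gram matrix, [a, b, c]ᵀ = [344/167, -1114/835, 97/167]ᵀ.

a = 2.060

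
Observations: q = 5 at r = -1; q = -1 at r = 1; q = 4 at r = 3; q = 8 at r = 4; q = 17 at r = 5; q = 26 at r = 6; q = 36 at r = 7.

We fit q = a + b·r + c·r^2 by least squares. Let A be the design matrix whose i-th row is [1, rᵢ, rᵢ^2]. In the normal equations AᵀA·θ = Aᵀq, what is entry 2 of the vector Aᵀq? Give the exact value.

531

Entry 2 ↔ basis r, so (Aᵀq)_{2} = Σᵢ (r)·qᵢ = (-1)·(5) + (1)·(-1) + (3)·(4) + (4)·(8) + (5)·(17) + (6)·(26) + (7)·(36) = 531.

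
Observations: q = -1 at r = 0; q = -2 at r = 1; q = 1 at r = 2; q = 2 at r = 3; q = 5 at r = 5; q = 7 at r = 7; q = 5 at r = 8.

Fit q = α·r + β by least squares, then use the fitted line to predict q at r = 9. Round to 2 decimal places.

q̂ = 7.85

With design matrix M, MᵀM = [[152, 26]; [26, 7]] and Mᵀq = [120, 17]ᵀ.
Δ = 152·7 − 26² = 388.
α = (120·7 − 26·17)/388 = 199/194; β = (152·17 − 26·120)/388 = -134/97.
At r = 9: q̂ = (199/194)·(9) + (-134/97)·(1) = 1523/194.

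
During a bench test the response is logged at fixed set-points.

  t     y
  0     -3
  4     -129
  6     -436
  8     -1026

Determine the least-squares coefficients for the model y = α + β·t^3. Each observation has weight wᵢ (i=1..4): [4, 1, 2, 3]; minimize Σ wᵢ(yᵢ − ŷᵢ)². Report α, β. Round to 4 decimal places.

α = -2.9686, β = -1.9987

With design matrix X, XᵀWX = [[10, 2032]; [2032, 883840]] and XᵀWy = [-4091, -1772544]ᵀ.
det = 10·883840 − 2032² = 4709376.
α = ((-4091)·883840 − 2032·(-1772544))/4709376 = -109219/36792; β = (10·(-1772544) − 2032·(-4091))/4709376 = -588283/294336.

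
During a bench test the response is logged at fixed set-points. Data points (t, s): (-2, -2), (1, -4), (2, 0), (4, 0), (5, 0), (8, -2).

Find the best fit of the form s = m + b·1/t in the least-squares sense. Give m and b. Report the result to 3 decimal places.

From the data, Σ1 = 6, Σ1/t = 63/40, Σ1/t·1/t = 2589/1600.
Moment sums: Σs = -8, Σ1/t·s = -13/4.
So XᵀX·[m, b]ᵀ = Xᵀs: [[6, 63/40]; [63/40, 2589/1600]]·[m, b]ᵀ = [-8, -13/4]ᵀ.
Δ = 6·(2589/1600) − (63/40)² = 2313/320.
m = ((-8)·(2589/1600) − (63/40)·(-13/4))/(2313/320) = -4174/3855; b = (6·(-13/4) − (63/40)·(-8))/(2313/320) = -736/771.

m = -1.083, b = -0.955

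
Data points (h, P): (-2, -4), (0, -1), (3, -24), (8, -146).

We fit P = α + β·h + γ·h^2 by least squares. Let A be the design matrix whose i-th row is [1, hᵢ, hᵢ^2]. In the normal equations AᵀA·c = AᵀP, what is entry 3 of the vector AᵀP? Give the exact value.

-9576

Entry 3 ↔ basis h^2, so (AᵀP)_{3} = Σᵢ (h^2)·Pᵢ = (4)·(-4) + (0)·(-1) + (9)·(-24) + (64)·(-146) = -9576.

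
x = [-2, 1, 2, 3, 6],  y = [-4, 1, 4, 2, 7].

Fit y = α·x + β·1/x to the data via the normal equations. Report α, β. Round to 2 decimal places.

α = 1.14, β = 0.69

Compute the Gram sums: Σx·x = 54, Σx·1/x = 5, Σ1/x·1/x = 59/36.
For Mᵀy: Σx·y = 65, Σ1/x·y = 41/6.
Normal equations: [[54, 5]; [5, 59/36]]·[α, β]ᵀ = [65, 41/6]ᵀ.
Determinant 54·(59/36) − 5² = 127/2.
α = (65·(59/36) − 5·(41/6))/(127/2) = 2605/2286; β = (54·(41/6) − 5·65)/(127/2) = 88/127.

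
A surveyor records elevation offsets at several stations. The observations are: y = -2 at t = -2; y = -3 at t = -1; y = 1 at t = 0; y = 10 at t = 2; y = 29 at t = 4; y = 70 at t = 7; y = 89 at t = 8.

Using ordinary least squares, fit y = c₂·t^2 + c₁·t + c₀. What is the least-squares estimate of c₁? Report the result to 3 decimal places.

The normal system MᵀM·[c₂, c₁, c₀]ᵀ = Mᵀy is [[6786, 918, 138]; [918, 138, 18]; [138, 18, 7]]·[c₂, c₁, c₀]ᵀ = [9619, 1345, 194]ᵀ.
Solving the 3×3 system (Gaussian elimination) gives c₂ = 8011/8127, c₁ = 5731/1806, c₀ = 47/387.

c₁ = 3.173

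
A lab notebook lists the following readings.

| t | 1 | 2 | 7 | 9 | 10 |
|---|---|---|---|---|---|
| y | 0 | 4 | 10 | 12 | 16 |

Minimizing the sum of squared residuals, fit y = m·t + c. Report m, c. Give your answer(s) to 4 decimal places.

With design matrix M, MᵀM = [[235, 29]; [29, 5]] and Mᵀy = [346, 42]ᵀ.
det = 235·5 − 29² = 334.
m = (346·5 − 29·42)/334 = 256/167; c = (235·42 − 29·346)/334 = -82/167.

m = 1.5329, c = -0.4910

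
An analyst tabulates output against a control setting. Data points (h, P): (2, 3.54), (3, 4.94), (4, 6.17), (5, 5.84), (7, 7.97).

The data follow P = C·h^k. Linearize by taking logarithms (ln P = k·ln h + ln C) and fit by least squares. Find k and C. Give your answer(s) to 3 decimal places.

Let Y = ln P. Fitting Y = k·ln h + ln C by least squares:
AᵀA = [[9.9861, 6.7334]; [6.7334, 5]], rhs = [12.0331, 8.5216]ᵀ  (here Σln h = 6.7334, Σ(ln h)² = 9.9861, Σln P = 8.5216, Σln h·ln P = 12.0331).
Δ = 9.9861·5 − (6.7334)² = 4.5917; k = (12.0331·5 − 6.7334·8.5216)/4.5917 = 0.60674, ln C = (9.9861·8.5216 − 6.7334·12.0331)/4.5917 = 0.88723, so C = exp(0.88723) = 2.42840.

k = 0.607, C = 2.428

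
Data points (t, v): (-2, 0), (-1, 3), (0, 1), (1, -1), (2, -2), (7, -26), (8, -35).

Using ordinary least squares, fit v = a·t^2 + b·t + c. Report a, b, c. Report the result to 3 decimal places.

Forming MᵀM = [[6531, 855, 123]; [855, 123, 15]; [123, 15, 7]] and Mᵀv = [-3520, -470, -60]ᵀ gives MᵀM·[a, b, c]ᵀ = Mᵀv.
Row-reducing yields a = -6445/13776, b = -9815/13776, c = 675/574.

a = -0.468, b = -0.712, c = 1.176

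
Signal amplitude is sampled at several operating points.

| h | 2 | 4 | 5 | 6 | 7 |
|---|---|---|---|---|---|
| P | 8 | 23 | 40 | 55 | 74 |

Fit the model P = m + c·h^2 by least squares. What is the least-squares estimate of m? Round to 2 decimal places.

With design matrix M, MᵀM = [[5, 130]; [130, 4594]] and MᵀP = [200, 7006]ᵀ.
Eliminating c: 4594·(row 1) − 130·(row 2) gives 6070·m = 4594·200 − 130·7006 = 8020, so m = 802/607.
Then c = (7006 − 130·(802/607))/4594 = 903/607.

m = 1.32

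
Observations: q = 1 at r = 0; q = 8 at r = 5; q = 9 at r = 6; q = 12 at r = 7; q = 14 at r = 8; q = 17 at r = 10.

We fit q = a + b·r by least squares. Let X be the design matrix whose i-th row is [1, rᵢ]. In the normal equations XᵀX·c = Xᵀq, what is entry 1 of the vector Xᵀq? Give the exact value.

61

Entry 1 ↔ basis 1, so (Xᵀq)_{1} = Σᵢ qᵢ = (1)·(1) + (1)·(8) + (1)·(9) + (1)·(12) + (1)·(14) + (1)·(17) = 61.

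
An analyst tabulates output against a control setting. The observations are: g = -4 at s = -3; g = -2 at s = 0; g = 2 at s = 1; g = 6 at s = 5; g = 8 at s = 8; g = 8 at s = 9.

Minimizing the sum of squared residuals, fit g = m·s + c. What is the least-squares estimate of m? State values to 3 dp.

m = 1.059

AᵀA·[m, c]ᵀ = Aᵀg reads: 180·m + 20·c = 180;  20·m + 6·c = 18.
(Σs·s = 180, Σs = 20, Σ1 = 6, Σs·g = 180, Σg = 18.)
Determinant 180·6 − 20² = 680.
m = (180·6 − 20·18)/680 = 18/17; c = (180·18 − 20·180)/680 = -9/17.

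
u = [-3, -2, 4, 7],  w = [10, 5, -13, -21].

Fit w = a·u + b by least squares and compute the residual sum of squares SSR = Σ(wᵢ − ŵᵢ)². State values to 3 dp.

SSR = 2.572

From the data, Σu·u = 78, Σu = 6, Σ1 = 4.
Moment sums: Σu·w = -239, Σw = -19.
det = 78·4 − 6² = 276.
a = ((-239)·4 − 6·(-19))/276 = -421/138; b = (78·(-19) − 6·(-239))/276 = -4/23.
Residuals: 47/46, -64/69, -43/69, 73/138; SSR = 355/138.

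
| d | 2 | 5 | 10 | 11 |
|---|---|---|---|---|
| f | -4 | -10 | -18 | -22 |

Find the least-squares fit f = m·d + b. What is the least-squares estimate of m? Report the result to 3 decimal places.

With design matrix X, XᵀX = [[250, 28]; [28, 4]] and Xᵀf = [-480, -54]ᵀ.
det = 250·4 − 28² = 216.
m = ((-480)·4 − 28·(-54))/216 = -17/9; b = (250·(-54) − 28·(-480))/216 = -5/18.

m = -1.889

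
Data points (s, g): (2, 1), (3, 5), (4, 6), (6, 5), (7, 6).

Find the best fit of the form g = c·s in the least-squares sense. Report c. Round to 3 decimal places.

With design matrix A, AᵀA = [[114]] and Aᵀg = [113]ᵀ.
c = 113/114 = 0.991228.

c = 0.991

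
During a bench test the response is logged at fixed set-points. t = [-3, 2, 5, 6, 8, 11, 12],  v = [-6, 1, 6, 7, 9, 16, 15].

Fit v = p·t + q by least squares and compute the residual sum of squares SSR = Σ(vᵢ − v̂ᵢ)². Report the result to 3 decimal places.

SSR = 4.533

AᵀA·[p, q]ᵀ = Aᵀv reads: 403·p + 41·q = 520;  41·p + 7·q = 48.
(Σt·t = 403, Σt = 41, Σ1 = 7, Σt·v = 520, Σv = 48.)
Determinant 403·7 − 41² = 1140.
p = (520·7 − 41·48)/1140 = 22/15; q = (403·48 − 41·520)/1140 = -26/15.
Residuals: 2/15, -1/5, 2/5, -1/15, -1, 8/5, -13/15; SSR = 68/15.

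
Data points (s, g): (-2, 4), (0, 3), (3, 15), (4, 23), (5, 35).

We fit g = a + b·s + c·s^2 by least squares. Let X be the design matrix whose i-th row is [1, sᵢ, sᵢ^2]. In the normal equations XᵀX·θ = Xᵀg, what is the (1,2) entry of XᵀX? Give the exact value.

10

Row 1 ↔ basis 1, column 2 ↔ basis s, so (XᵀX)_{1,2} = Σᵢ s = (1)·(-2) + (1)·(0) + (1)·(3) + (1)·(4) + (1)·(5) = 10.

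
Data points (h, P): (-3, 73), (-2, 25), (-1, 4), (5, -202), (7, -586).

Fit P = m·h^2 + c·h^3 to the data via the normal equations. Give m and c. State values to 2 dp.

Normal-equation sums: Σh^2·h^2 = 3124, Σh^2·h^3 = 19656, Σh^3·h^3 = 134068.
And Σh^2·P = -33003, Σh^3·P = -228423.
So MᵀM·[m, c]ᵀ = MᵀP: [[3124, 19656]; [19656, 134068]]·[m, c]ᵀ = [-33003, -228423]ᵀ.
Eliminating c: 134068·(row 1) − 19656·(row 2) gives 32470096·m = 134068·(-33003) − 19656·(-228423) = 65236284, so m = 16309071/8117524.
Then c = ((-228423) − 19656·(16309071/8117524))/134068 = -16221621/8117524.

m = 2.01, c = -2.00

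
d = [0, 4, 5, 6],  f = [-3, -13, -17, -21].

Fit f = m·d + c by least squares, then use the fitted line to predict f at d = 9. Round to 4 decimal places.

The normal system MᵀM·[m, c]ᵀ = Mᵀf is [[77, 15]; [15, 4]]·[m, c]ᵀ = [-263, -54]ᵀ.
Determinant 77·4 − 15² = 83.
m = ((-263)·4 − 15·(-54))/83 = -242/83; c = (77·(-54) − 15·(-263))/83 = -213/83.
At d = 9: f̂ = (-242/83)·(9) + (-213/83)·(1) = -2391/83.

f̂ = -28.8072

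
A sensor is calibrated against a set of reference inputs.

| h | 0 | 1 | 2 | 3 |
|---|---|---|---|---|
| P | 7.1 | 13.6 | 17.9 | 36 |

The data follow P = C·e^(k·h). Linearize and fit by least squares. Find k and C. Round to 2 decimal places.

k = 0.51, C = 7.30

With ln Pᵢ as the transformed response and hᵢ as the regressor:
AᵀA = [[14.0000, 6.0000]; [6.0000, 4]], rhs = [19.1302, 11.0385]ᵀ  (here Σh = 6.0000, Σ(h)² = 14.0000, Σln P = 11.0385, Σh·ln P = 19.1302).
Slope k = (n·Σh·ln P − Σh·Σln P)/(n·Σ(h)² − (Σh)²) = (4·19.1302 − 6.0000·11.0385)/20.0000 = 0.51450; ln C = (Σln P − k·Σh)/n = 1.98787, so C = exp(1.98787) = 7.29997.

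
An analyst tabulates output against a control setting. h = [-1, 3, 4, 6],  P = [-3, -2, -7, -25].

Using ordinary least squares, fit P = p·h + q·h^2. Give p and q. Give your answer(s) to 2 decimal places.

p = 2.65, q = -1.13

The normal equations are: 62·p + 306·q = -181;  306·p + 1634·q = -1033.
Δ = 62·1634 − 306² = 7672.
p = ((-181)·1634 − 306·(-1033))/7672 = 2543/959; q = (62·(-1033) − 306·(-181))/7672 = -2165/1918.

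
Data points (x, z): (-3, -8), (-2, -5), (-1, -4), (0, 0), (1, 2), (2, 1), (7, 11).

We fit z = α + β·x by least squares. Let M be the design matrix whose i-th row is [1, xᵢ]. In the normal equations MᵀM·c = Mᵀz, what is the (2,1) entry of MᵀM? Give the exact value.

4

Row 2 ↔ basis x, column 1 ↔ basis 1, so (MᵀM)_{2,1} = Σᵢ x = (-3)·(1) + (-2)·(1) + (-1)·(1) + (0)·(1) + (1)·(1) + (2)·(1) + (7)·(1) = 4.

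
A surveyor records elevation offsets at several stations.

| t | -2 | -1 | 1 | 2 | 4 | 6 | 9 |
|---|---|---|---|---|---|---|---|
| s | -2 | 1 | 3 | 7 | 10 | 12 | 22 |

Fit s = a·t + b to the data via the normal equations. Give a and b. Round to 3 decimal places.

Compute the Gram sums: Σt·t = 143, Σt = 19, Σ1 = 7.
Moment sums: Σt·s = 330, Σs = 53.
Normal equations: [[143, 19]; [19, 7]]·[a, b]ᵀ = [330, 53]ᵀ.
det = 143·7 − 19² = 640.
a = (330·7 − 19·53)/640 = 1303/640; b = (143·53 − 19·330)/640 = 1309/640.

a = 2.036, b = 2.045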